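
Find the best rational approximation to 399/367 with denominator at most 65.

Expand x = 399/367 as a continued fraction with the Euclidean algorithm:
  399 = 1*367 + 32, so a_0 = 1.
  367 = 11*32 + 15, so a_1 = 11.
  32 = 2*15 + 2, so a_2 = 2.
  15 = 7*2 + 1, so a_3 = 7.
  2 = 2*1 + 0, so a_4 = 2.
so x = [1; 11, 2, 7, 2].
Convergents (p_i = a_i*p_{i-1} + p_{i-2}, q_i = a_i*q_{i-1} + q_{i-2} with p_{-2}=0, p_{-1}=1, q_{-2}=1, q_{-1}=0), until the denominator exceeds 65:
  i=0: a_0=1, p_0 = 1*1 + 0 = 1, q_0 = 1*0 + 1 = 1.
  i=1: a_1=11, p_1 = 11*1 + 1 = 12, q_1 = 11*1 + 0 = 11.
  i=2: a_2=2, p_2 = 2*12 + 1 = 25, q_2 = 2*11 + 1 = 23.
  i=3: a_3=7, p_3 = 7*25 + 12 = 187, q_3 = 7*23 + 11 = 172.
q_3 = 172 > 65, so the last convergent with denominator <= 65 is p_2/q_2 = 25/23.
The closest fraction with denominator <= 65 is either p_2/q_2 or the intermediate fraction (k*p_2 + p_1)/(k*q_2 + q_1) with the largest k >= 1 whose denominator stays <= 65; these approach x as k grows, and every other convergent or intermediate fraction in range is farther away.
Largest k: floor((65 - q_1)/q_2) = floor((65 - 11)/23) = 2.
That gives (2*25 + 12)/(2*23 + 11) = 62/57.
Compare the errors: |x - 25/23| = |399*23 - 25*367|/(367*23) = 2/8441, and |x - 62/57| = |399*57 - 62*367|/(367*57) = 11/20919.
Cross-multiplying, 2*20919 = 41838 < 92851 = 11*8441, so 2/8441 is smaller: the convergent 25/23 is closer to x than 62/57.

25/23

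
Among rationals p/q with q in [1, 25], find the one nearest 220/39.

Expand x = 220/39 as a continued fraction with the Euclidean algorithm:
  220 = 5*39 + 25, so a_0 = 5.
  39 = 1*25 + 14, so a_1 = 1.
  25 = 1*14 + 11, so a_2 = 1.
  14 = 1*11 + 3, so a_3 = 1.
  11 = 3*3 + 2, so a_4 = 3.
  3 = 1*2 + 1, so a_5 = 1.
  2 = 2*1 + 0, so a_6 = 2.
so x = [5; 1, 1, 1, 3, 1, 2].
Convergents (p_i = a_i*p_{i-1} + p_{i-2}, q_i = a_i*q_{i-1} + q_{i-2} with p_{-2}=0, p_{-1}=1, q_{-2}=1, q_{-1}=0), until the denominator exceeds 25:
  i=0: a_0=5, p_0 = 5*1 + 0 = 5, q_0 = 5*0 + 1 = 1.
  i=1: a_1=1, p_1 = 1*5 + 1 = 6, q_1 = 1*1 + 0 = 1.
  i=2: a_2=1, p_2 = 1*6 + 5 = 11, q_2 = 1*1 + 1 = 2.
  i=3: a_3=1, p_3 = 1*11 + 6 = 17, q_3 = 1*2 + 1 = 3.
  i=4: a_4=3, p_4 = 3*17 + 11 = 62, q_4 = 3*3 + 2 = 11.
  i=5: a_5=1, p_5 = 1*62 + 17 = 79, q_5 = 1*11 + 3 = 14.
  i=6: a_6=2, p_6 = 2*79 + 62 = 220, q_6 = 2*14 + 11 = 39.
q_6 = 39 > 25, so the last convergent with denominator <= 25 is p_5/q_5 = 79/14.
The closest fraction with denominator <= 25 is either p_5/q_5 or the intermediate fraction (k*p_5 + p_4)/(k*q_5 + q_4) with the largest k >= 1 whose denominator stays <= 25; these approach x as k grows, and every other convergent or intermediate fraction in range is farther away.
Largest k: floor((25 - q_4)/q_5) = floor((25 - 11)/14) = 1.
That gives (1*79 + 62)/(1*14 + 11) = 141/25.
Compare the errors: |x - 79/14| = |220*14 - 79*39|/(39*14) = 1/546, and |x - 141/25| = |220*25 - 141*39|/(39*25) = 1/975.
Cross-multiplying, 1*546 = 546 < 975 = 1*975, so 1/975 is smaller: the intermediate fraction 141/25 is closer to x than 79/14.

141/25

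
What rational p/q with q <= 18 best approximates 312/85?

Expand x = 312/85 as a continued fraction with the Euclidean algorithm:
  312 = 3*85 + 57, so a_0 = 3.
  85 = 1*57 + 28, so a_1 = 1.
  57 = 2*28 + 1, so a_2 = 2.
  28 = 28*1 + 0, so a_3 = 28.
so x = [3; 1, 2, 28].
Convergents (p_i = a_i*p_{i-1} + p_{i-2}, q_i = a_i*q_{i-1} + q_{i-2} with p_{-2}=0, p_{-1}=1, q_{-2}=1, q_{-1}=0), until the denominator exceeds 18:
  i=0: a_0=3, p_0 = 3*1 + 0 = 3, q_0 = 3*0 + 1 = 1.
  i=1: a_1=1, p_1 = 1*3 + 1 = 4, q_1 = 1*1 + 0 = 1.
  i=2: a_2=2, p_2 = 2*4 + 3 = 11, q_2 = 2*1 + 1 = 3.
  i=3: a_3=28, p_3 = 28*11 + 4 = 312, q_3 = 28*3 + 1 = 85.
q_3 = 85 > 18, so the last convergent with denominator <= 18 is p_2/q_2 = 11/3.
The closest fraction with denominator <= 18 is either p_2/q_2 or the intermediate fraction (k*p_2 + p_1)/(k*q_2 + q_1) with the largest k >= 1 whose denominator stays <= 18; these approach x as k grows, and every other convergent or intermediate fraction in range is farther away.
Largest k: floor((18 - q_1)/q_2) = floor((18 - 1)/3) = 5.
That gives (5*11 + 4)/(5*3 + 1) = 59/16.
Compare the errors: |x - 11/3| = |312*3 - 11*85|/(85*3) = 1/255, and |x - 59/16| = |312*16 - 59*85|/(85*16) = 23/1360.
Cross-multiplying, 1*1360 = 1360 < 5865 = 23*255, so 1/255 is smaller: the convergent 11/3 is closer to x than 59/16.

11/3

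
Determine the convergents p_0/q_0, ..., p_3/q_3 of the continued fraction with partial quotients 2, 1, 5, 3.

Using the convergent recurrence p_i = a_i*p_{i-1} + p_{i-2}, q_i = a_i*q_{i-1} + q_{i-2} with p_{-2}=0, p_{-1}=1, q_{-2}=1, q_{-1}=0:
  i=0: a_0=2, p_0 = 2*1 + 0 = 2, q_0 = 2*0 + 1 = 1.
  i=1: a_1=1, p_1 = 1*2 + 1 = 3, q_1 = 1*1 + 0 = 1.
  i=2: a_2=5, p_2 = 5*3 + 2 = 17, q_2 = 5*1 + 1 = 6.
  i=3: a_3=3, p_3 = 3*17 + 3 = 54, q_3 = 3*6 + 1 = 19.

2/1, 3/1, 17/6, 54/19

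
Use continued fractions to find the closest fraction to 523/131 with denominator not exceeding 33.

4/1

Expand x = 523/131 as a continued fraction with the Euclidean algorithm:
  523 = 3*131 + 130, so a_0 = 3.
  131 = 1*130 + 1, so a_1 = 1.
  130 = 130*1 + 0, so a_2 = 130.
so x = [3; 1, 130].
Convergents (p_i = a_i*p_{i-1} + p_{i-2}, q_i = a_i*q_{i-1} + q_{i-2} with p_{-2}=0, p_{-1}=1, q_{-2}=1, q_{-1}=0), until the denominator exceeds 33:
  i=0: a_0=3, p_0 = 3*1 + 0 = 3, q_0 = 3*0 + 1 = 1.
  i=1: a_1=1, p_1 = 1*3 + 1 = 4, q_1 = 1*1 + 0 = 1.
  i=2: a_2=130, p_2 = 130*4 + 3 = 523, q_2 = 130*1 + 1 = 131.
q_2 = 131 > 33, so the last convergent with denominator <= 33 is p_1/q_1 = 4/1.
The closest fraction with denominator <= 33 is either p_1/q_1 or the intermediate fraction (k*p_1 + p_0)/(k*q_1 + q_0) with the largest k >= 1 whose denominator stays <= 33; these approach x as k grows, and every other convergent or intermediate fraction in range is farther away.
Largest k: floor((33 - q_0)/q_1) = floor((33 - 1)/1) = 32.
That gives (32*4 + 3)/(32*1 + 1) = 131/33.
Compare the errors: |x - 4/1| = |523*1 - 4*131|/(131*1) = 1/131, and |x - 131/33| = |523*33 - 131*131|/(131*33) = 98/4323.
Cross-multiplying, 1*4323 = 4323 < 12838 = 98*131, so 1/131 is smaller: the convergent 4/1 is closer to x than 131/33.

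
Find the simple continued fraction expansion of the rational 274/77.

[3; 1, 1, 3, 1, 3, 2]

Run the Euclidean algorithm on 274 and 77; the successive quotients are the partial quotients a_0, a_1, ... (each step inverts the fractional part left over by the previous one):
  274 = 3*77 + 43, so a_0 = 3.
  77 = 1*43 + 34, so a_1 = 1.
  43 = 1*34 + 9, so a_2 = 1.
  34 = 3*9 + 7, so a_3 = 3.
  9 = 1*7 + 2, so a_4 = 1.
  7 = 3*2 + 1, so a_5 = 3.
  2 = 2*1 + 0, so a_6 = 2.
The remainder reaches 0 after 7 divisions, so the expansion has 7 partial quotients, read off in order.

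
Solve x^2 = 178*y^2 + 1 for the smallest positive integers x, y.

First expand sqrt(178) as a continued fraction. With x_i = (sqrt(178) + m_i)/d_i and (m_0, d_0) = (0, 1): a_0 = floor(sqrt(178)) = 13, since 13^2 = 169 <= 178 < 196 = 14^2.
Iterate m_{i+1} = d_i*a_i - m_i, d_{i+1} = (178 - m_{i+1}^2)/d_i, a_{i+1} = floor((a_0 + m_{i+1})/d_{i+1}):
  m_1 = 1*13 - 0 = 13, d_1 = (178 - 13^2)/1 = 9/1 = 9, a_1 = floor((13 + 13)/9) = 2.
  m_2 = 9*2 - 13 = 5, d_2 = (178 - 5^2)/9 = 153/9 = 17, a_2 = floor((13 + 5)/17) = 1.
  m_3 = 17*1 - 5 = 12, d_3 = (178 - 12^2)/17 = 34/17 = 2, a_3 = floor((13 + 12)/2) = 12.
  m_4 = 2*12 - 12 = 12, d_4 = (178 - 12^2)/2 = 34/2 = 17, a_4 = floor((13 + 12)/17) = 1.
  m_5 = 17*1 - 12 = 5, d_5 = (178 - 5^2)/17 = 153/17 = 9, a_5 = floor((13 + 5)/9) = 2.
  m_6 = 9*2 - 5 = 13, d_6 = (178 - 13^2)/9 = 9/9 = 1, a_6 = floor((13 + 13)/1) = 26.
  m_7 = 1*26 - 13 = 13, d_7 = (178 - 13^2)/1 = 9/1 = 9: (m_7, d_7) = (m_1, d_1) = (13, 9), so from here the quotients repeat a_1, ..., a_6; the period length is 6.
So sqrt(178) = [13; (2, 1, 12, 1, 2, 26)] with period length k = 6.
k is even, so the fundamental solution of x^2 - 178y^2 = 1 is (p_{k-1}, q_{k-1}) = (p_5, q_5); compute convergents through index 5.
Convergents (p_i = a_i*p_{i-1} + p_{i-2}, q_i = a_i*q_{i-1} + q_{i-2} with p_{-2}=0, p_{-1}=1, q_{-2}=1, q_{-1}=0):
  i=0: a_0=13, p_0 = 13*1 + 0 = 13, q_0 = 13*0 + 1 = 1.
  i=1: a_1=2, p_1 = 2*13 + 1 = 27, q_1 = 2*1 + 0 = 2.
  i=2: a_2=1, p_2 = 1*27 + 13 = 40, q_2 = 1*2 + 1 = 3.
  i=3: a_3=12, p_3 = 12*40 + 27 = 507, q_3 = 12*3 + 2 = 38.
  i=4: a_4=1, p_4 = 1*507 + 40 = 547, q_4 = 1*38 + 3 = 41.
  i=5: a_5=2, p_5 = 2*547 + 507 = 1601, q_5 = 2*41 + 38 = 120.
Check: 1601^2 - 178*120^2 = 2563201 - 2563200 = 1, so (x, y) = (1601, 120) solves the equation, and by the theorem it is the least positive solution.

(x, y) = (1601, 120)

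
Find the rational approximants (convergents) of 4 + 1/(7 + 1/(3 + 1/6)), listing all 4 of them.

Using the convergent recurrence p_i = a_i*p_{i-1} + p_{i-2}, q_i = a_i*q_{i-1} + q_{i-2} with p_{-2}=0, p_{-1}=1, q_{-2}=1, q_{-1}=0:
  i=0: a_0=4, p_0 = 4*1 + 0 = 4, q_0 = 4*0 + 1 = 1.
  i=1: a_1=7, p_1 = 7*4 + 1 = 29, q_1 = 7*1 + 0 = 7.
  i=2: a_2=3, p_2 = 3*29 + 4 = 91, q_2 = 3*7 + 1 = 22.
  i=3: a_3=6, p_3 = 6*91 + 29 = 575, q_3 = 6*22 + 7 = 139.

4/1, 29/7, 91/22, 575/139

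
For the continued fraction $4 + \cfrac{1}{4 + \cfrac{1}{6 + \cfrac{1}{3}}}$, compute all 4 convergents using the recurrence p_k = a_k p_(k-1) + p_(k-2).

4/1, 17/4, 106/25, 335/79

Using the convergent recurrence p_i = a_i*p_{i-1} + p_{i-2}, q_i = a_i*q_{i-1} + q_{i-2} with p_{-2}=0, p_{-1}=1, q_{-2}=1, q_{-1}=0:
  i=0: a_0=4, p_0 = 4*1 + 0 = 4, q_0 = 4*0 + 1 = 1.
  i=1: a_1=4, p_1 = 4*4 + 1 = 17, q_1 = 4*1 + 0 = 4.
  i=2: a_2=6, p_2 = 6*17 + 4 = 106, q_2 = 6*4 + 1 = 25.
  i=3: a_3=3, p_3 = 3*106 + 17 = 335, q_3 = 3*25 + 4 = 79.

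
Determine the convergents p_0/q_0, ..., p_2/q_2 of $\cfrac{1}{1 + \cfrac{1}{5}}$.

Using the convergent recurrence p_i = a_i*p_{i-1} + p_{i-2}, q_i = a_i*q_{i-1} + q_{i-2} with p_{-2}=0, p_{-1}=1, q_{-2}=1, q_{-1}=0:
  i=0: a_0=0, p_0 = 0*1 + 0 = 0, q_0 = 0*0 + 1 = 1.
  i=1: a_1=1, p_1 = 1*0 + 1 = 1, q_1 = 1*1 + 0 = 1.
  i=2: a_2=5, p_2 = 5*1 + 0 = 5, q_2 = 5*1 + 1 = 6.

0/1, 1/1, 5/6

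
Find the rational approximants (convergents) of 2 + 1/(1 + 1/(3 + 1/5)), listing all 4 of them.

Using the convergent recurrence p_i = a_i*p_{i-1} + p_{i-2}, q_i = a_i*q_{i-1} + q_{i-2} with p_{-2}=0, p_{-1}=1, q_{-2}=1, q_{-1}=0:
  i=0: a_0=2, p_0 = 2*1 + 0 = 2, q_0 = 2*0 + 1 = 1.
  i=1: a_1=1, p_1 = 1*2 + 1 = 3, q_1 = 1*1 + 0 = 1.
  i=2: a_2=3, p_2 = 3*3 + 2 = 11, q_2 = 3*1 + 1 = 4.
  i=3: a_3=5, p_3 = 5*11 + 3 = 58, q_3 = 5*4 + 1 = 21.

2/1, 3/1, 11/4, 58/21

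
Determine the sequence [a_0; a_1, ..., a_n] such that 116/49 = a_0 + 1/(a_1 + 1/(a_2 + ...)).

Run the Euclidean algorithm on 116 and 49; the successive quotients are the partial quotients a_0, a_1, ... (each step inverts the fractional part left over by the previous one):
  116 = 2*49 + 18, so a_0 = 2.
  49 = 2*18 + 13, so a_1 = 2.
  18 = 1*13 + 5, so a_2 = 1.
  13 = 2*5 + 3, so a_3 = 2.
  5 = 1*3 + 2, so a_4 = 1.
  3 = 1*2 + 1, so a_5 = 1.
  2 = 2*1 + 0, so a_6 = 2.
The remainder reaches 0 after 7 divisions, so the expansion has 7 partial quotients, read off in order.

[2; 2, 1, 2, 1, 1, 2]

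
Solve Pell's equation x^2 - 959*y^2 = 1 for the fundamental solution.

First expand sqrt(959) as a continued fraction. With x_i = (sqrt(959) + m_i)/d_i and (m_0, d_0) = (0, 1): a_0 = floor(sqrt(959)) = 30, since 30^2 = 900 <= 959 < 961 = 31^2.
Iterate m_{i+1} = d_i*a_i - m_i, d_{i+1} = (959 - m_{i+1}^2)/d_i, a_{i+1} = floor((a_0 + m_{i+1})/d_{i+1}):
  m_1 = 1*30 - 0 = 30, d_1 = (959 - 30^2)/1 = 59/1 = 59, a_1 = floor((30 + 30)/59) = 1.
  m_2 = 59*1 - 30 = 29, d_2 = (959 - 29^2)/59 = 118/59 = 2, a_2 = floor((30 + 29)/2) = 29.
  m_3 = 2*29 - 29 = 29, d_3 = (959 - 29^2)/2 = 118/2 = 59, a_3 = floor((30 + 29)/59) = 1.
  m_4 = 59*1 - 29 = 30, d_4 = (959 - 30^2)/59 = 59/59 = 1, a_4 = floor((30 + 30)/1) = 60.
  m_5 = 1*60 - 30 = 30, d_5 = (959 - 30^2)/1 = 59/1 = 59: (m_5, d_5) = (m_1, d_1) = (30, 59), so from here the quotients repeat a_1, ..., a_4; the period length is 4.
So sqrt(959) = [30; (1, 29, 1, 60)] with period length k = 4.
k is even, so the fundamental solution of x^2 - 959y^2 = 1 is (p_{k-1}, q_{k-1}) = (p_3, q_3); compute convergents through index 3.
Convergents (p_i = a_i*p_{i-1} + p_{i-2}, q_i = a_i*q_{i-1} + q_{i-2} with p_{-2}=0, p_{-1}=1, q_{-2}=1, q_{-1}=0):
  i=0: a_0=30, p_0 = 30*1 + 0 = 30, q_0 = 30*0 + 1 = 1.
  i=1: a_1=1, p_1 = 1*30 + 1 = 31, q_1 = 1*1 + 0 = 1.
  i=2: a_2=29, p_2 = 29*31 + 30 = 929, q_2 = 29*1 + 1 = 30.
  i=3: a_3=1, p_3 = 1*929 + 31 = 960, q_3 = 1*30 + 1 = 31.
Check: 960^2 - 959*31^2 = 921600 - 921599 = 1, so (x, y) = (960, 31) solves the equation, and by the theorem it is the least positive solution.

(x, y) = (960, 31)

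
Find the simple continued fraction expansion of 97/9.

Run the Euclidean algorithm on 97 and 9; the successive quotients are the partial quotients a_0, a_1, ... (each step inverts the fractional part left over by the previous one):
  97 = 10*9 + 7, so a_0 = 10.
  9 = 1*7 + 2, so a_1 = 1.
  7 = 3*2 + 1, so a_2 = 3.
  2 = 2*1 + 0, so a_3 = 2.
The remainder reaches 0 after 4 divisions, so the expansion has 4 partial quotients, read off in order.

[10; 1, 3, 2]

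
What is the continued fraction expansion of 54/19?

Run the Euclidean algorithm on 54 and 19; the successive quotients are the partial quotients a_0, a_1, ... (each step inverts the fractional part left over by the previous one):
  54 = 2*19 + 16, so a_0 = 2.
  19 = 1*16 + 3, so a_1 = 1.
  16 = 5*3 + 1, so a_2 = 5.
  3 = 3*1 + 0, so a_3 = 3.
The remainder reaches 0 after 4 divisions, so the expansion has 4 partial quotients, read off in order.

[2; 1, 5, 3]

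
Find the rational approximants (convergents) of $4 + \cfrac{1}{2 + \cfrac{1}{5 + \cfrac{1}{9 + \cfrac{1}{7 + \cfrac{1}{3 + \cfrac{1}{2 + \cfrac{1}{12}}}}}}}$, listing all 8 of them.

4/1, 9/2, 49/11, 450/101, 3199/718, 10047/2255, 23293/5228, 289563/64991

Using the convergent recurrence p_i = a_i*p_{i-1} + p_{i-2}, q_i = a_i*q_{i-1} + q_{i-2} with p_{-2}=0, p_{-1}=1, q_{-2}=1, q_{-1}=0:
  i=0: a_0=4, p_0 = 4*1 + 0 = 4, q_0 = 4*0 + 1 = 1.
  i=1: a_1=2, p_1 = 2*4 + 1 = 9, q_1 = 2*1 + 0 = 2.
  i=2: a_2=5, p_2 = 5*9 + 4 = 49, q_2 = 5*2 + 1 = 11.
  i=3: a_3=9, p_3 = 9*49 + 9 = 450, q_3 = 9*11 + 2 = 101.
  i=4: a_4=7, p_4 = 7*450 + 49 = 3199, q_4 = 7*101 + 11 = 718.
  i=5: a_5=3, p_5 = 3*3199 + 450 = 10047, q_5 = 3*718 + 101 = 2255.
  i=6: a_6=2, p_6 = 2*10047 + 3199 = 23293, q_6 = 2*2255 + 718 = 5228.
  i=7: a_7=12, p_7 = 12*23293 + 10047 = 289563, q_7 = 12*5228 + 2255 = 64991.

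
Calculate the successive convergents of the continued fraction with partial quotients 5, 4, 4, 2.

Using the convergent recurrence p_i = a_i*p_{i-1} + p_{i-2}, q_i = a_i*q_{i-1} + q_{i-2} with p_{-2}=0, p_{-1}=1, q_{-2}=1, q_{-1}=0:
  i=0: a_0=5, p_0 = 5*1 + 0 = 5, q_0 = 5*0 + 1 = 1.
  i=1: a_1=4, p_1 = 4*5 + 1 = 21, q_1 = 4*1 + 0 = 4.
  i=2: a_2=4, p_2 = 4*21 + 5 = 89, q_2 = 4*4 + 1 = 17.
  i=3: a_3=2, p_3 = 2*89 + 21 = 199, q_3 = 2*17 + 4 = 38.

5/1, 21/4, 89/17, 199/38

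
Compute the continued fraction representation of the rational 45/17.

[2; 1, 1, 1, 5]

Run the Euclidean algorithm on 45 and 17; the successive quotients are the partial quotients a_0, a_1, ... (each step inverts the fractional part left over by the previous one):
  45 = 2*17 + 11, so a_0 = 2.
  17 = 1*11 + 6, so a_1 = 1.
  11 = 1*6 + 5, so a_2 = 1.
  6 = 1*5 + 1, so a_3 = 1.
  5 = 5*1 + 0, so a_4 = 5.
The remainder reaches 0 after 5 divisions, so the expansion has 5 partial quotients, read off in order.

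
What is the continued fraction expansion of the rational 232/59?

[3; 1, 13, 1, 3]

Run the Euclidean algorithm on 232 and 59; the successive quotients are the partial quotients a_0, a_1, ... (each step inverts the fractional part left over by the previous one):
  232 = 3*59 + 55, so a_0 = 3.
  59 = 1*55 + 4, so a_1 = 1.
  55 = 13*4 + 3, so a_2 = 13.
  4 = 1*3 + 1, so a_3 = 1.
  3 = 3*1 + 0, so a_4 = 3.
The remainder reaches 0 after 5 divisions, so the expansion has 5 partial quotients, read off in order.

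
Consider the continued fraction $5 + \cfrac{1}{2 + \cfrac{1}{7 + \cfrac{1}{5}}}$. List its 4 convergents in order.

Using the convergent recurrence p_i = a_i*p_{i-1} + p_{i-2}, q_i = a_i*q_{i-1} + q_{i-2} with p_{-2}=0, p_{-1}=1, q_{-2}=1, q_{-1}=0:
  i=0: a_0=5, p_0 = 5*1 + 0 = 5, q_0 = 5*0 + 1 = 1.
  i=1: a_1=2, p_1 = 2*5 + 1 = 11, q_1 = 2*1 + 0 = 2.
  i=2: a_2=7, p_2 = 7*11 + 5 = 82, q_2 = 7*2 + 1 = 15.
  i=3: a_3=5, p_3 = 5*82 + 11 = 421, q_3 = 5*15 + 2 = 77.

5/1, 11/2, 82/15, 421/77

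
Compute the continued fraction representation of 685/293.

Run the Euclidean algorithm on 685 and 293; the successive quotients are the partial quotients a_0, a_1, ... (each step inverts the fractional part left over by the previous one):
  685 = 2*293 + 99, so a_0 = 2.
  293 = 2*99 + 95, so a_1 = 2.
  99 = 1*95 + 4, so a_2 = 1.
  95 = 23*4 + 3, so a_3 = 23.
  4 = 1*3 + 1, so a_4 = 1.
  3 = 3*1 + 0, so a_5 = 3.
The remainder reaches 0 after 6 divisions, so the expansion has 6 partial quotients, read off in order.

[2; 2, 1, 23, 1, 3]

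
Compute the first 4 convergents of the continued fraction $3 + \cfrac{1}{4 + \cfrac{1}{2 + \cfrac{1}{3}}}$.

3/1, 13/4, 29/9, 100/31

Using the convergent recurrence p_i = a_i*p_{i-1} + p_{i-2}, q_i = a_i*q_{i-1} + q_{i-2} with p_{-2}=0, p_{-1}=1, q_{-2}=1, q_{-1}=0:
  i=0: a_0=3, p_0 = 3*1 + 0 = 3, q_0 = 3*0 + 1 = 1.
  i=1: a_1=4, p_1 = 4*3 + 1 = 13, q_1 = 4*1 + 0 = 4.
  i=2: a_2=2, p_2 = 2*13 + 3 = 29, q_2 = 2*4 + 1 = 9.
  i=3: a_3=3, p_3 = 3*29 + 13 = 100, q_3 = 3*9 + 4 = 31.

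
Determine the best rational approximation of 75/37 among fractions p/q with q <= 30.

Expand x = 75/37 as a continued fraction with the Euclidean algorithm:
  75 = 2*37 + 1, so a_0 = 2.
  37 = 37*1 + 0, so a_1 = 37.
so x = [2; 37].
Convergents (p_i = a_i*p_{i-1} + p_{i-2}, q_i = a_i*q_{i-1} + q_{i-2} with p_{-2}=0, p_{-1}=1, q_{-2}=1, q_{-1}=0), until the denominator exceeds 30:
  i=0: a_0=2, p_0 = 2*1 + 0 = 2, q_0 = 2*0 + 1 = 1.
  i=1: a_1=37, p_1 = 37*2 + 1 = 75, q_1 = 37*1 + 0 = 37.
q_1 = 37 > 30, so the last convergent with denominator <= 30 is p_0/q_0 = 2/1.
The closest fraction with denominator <= 30 is either p_0/q_0 or the intermediate fraction (k*p_0 + p_{-1})/(k*q_0 + q_{-1}) with the largest k >= 1 whose denominator stays <= 30; these approach x as k grows, and every other convergent or intermediate fraction in range is farther away.
Largest k: floor((30 - q_{-1})/q_0) = floor((30 - 0)/1) = 30 (using the seeds p_{-1} = 1, q_{-1} = 0).
That gives (30*2 + 1)/(30*1 + 0) = 61/30.
Compare the errors: |x - 2/1| = |75*1 - 2*37|/(37*1) = 1/37, and |x - 61/30| = |75*30 - 61*37|/(37*30) = 7/1110.
Cross-multiplying, 7*37 = 259 < 1110 = 1*1110, so 7/1110 is smaller: the intermediate fraction 61/30 is closer to x than 2/1.

61/30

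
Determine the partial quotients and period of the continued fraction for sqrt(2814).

[53; (21, 4, 1, 3, 2, 3, 1, 4, 21, 106)]

Write x_i = (sqrt(2814) + m_i)/d_i with (m_0, d_0) = (0, 1). a_0 = floor(sqrt(2814)) = 53, since 53^2 = 2809 <= 2814 < 2916 = 54^2.
Iterate m_{i+1} = d_i*a_i - m_i, d_{i+1} = (2814 - m_{i+1}^2)/d_i, a_{i+1} = floor((a_0 + m_{i+1})/d_{i+1}):
  m_1 = 1*53 - 0 = 53, d_1 = (2814 - 53^2)/1 = 5/1 = 5, a_1 = floor((53 + 53)/5) = 21.
  m_2 = 5*21 - 53 = 52, d_2 = (2814 - 52^2)/5 = 110/5 = 22, a_2 = floor((53 + 52)/22) = 4.
  m_3 = 22*4 - 52 = 36, d_3 = (2814 - 36^2)/22 = 1518/22 = 69, a_3 = floor((53 + 36)/69) = 1.
  m_4 = 69*1 - 36 = 33, d_4 = (2814 - 33^2)/69 = 1725/69 = 25, a_4 = floor((53 + 33)/25) = 3.
  m_5 = 25*3 - 33 = 42, d_5 = (2814 - 42^2)/25 = 1050/25 = 42, a_5 = floor((53 + 42)/42) = 2.
  m_6 = 42*2 - 42 = 42, d_6 = (2814 - 42^2)/42 = 1050/42 = 25, a_6 = floor((53 + 42)/25) = 3.
  m_7 = 25*3 - 42 = 33, d_7 = (2814 - 33^2)/25 = 1725/25 = 69, a_7 = floor((53 + 33)/69) = 1.
  m_8 = 69*1 - 33 = 36, d_8 = (2814 - 36^2)/69 = 1518/69 = 22, a_8 = floor((53 + 36)/22) = 4.
  m_9 = 22*4 - 36 = 52, d_9 = (2814 - 52^2)/22 = 110/22 = 5, a_9 = floor((53 + 52)/5) = 21.
  m_10 = 5*21 - 52 = 53, d_10 = (2814 - 53^2)/5 = 5/5 = 1, a_10 = floor((53 + 53)/1) = 106.
  m_11 = 1*106 - 53 = 53, d_11 = (2814 - 53^2)/1 = 5/1 = 5: (m_11, d_11) = (m_1, d_1) = (53, 5), so from here the quotients repeat a_1, ..., a_10; the period length is 10.
Hence the expansion of sqrt(2814) is a_0 = 53 followed by the repeating block 21, 4, 1, 3, 2, 3, 1, 4, 21, 106 (period 10).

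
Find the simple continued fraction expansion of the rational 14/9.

Run the Euclidean algorithm on 14 and 9; the successive quotients are the partial quotients a_0, a_1, ... (each step inverts the fractional part left over by the previous one):
  14 = 1*9 + 5, so a_0 = 1.
  9 = 1*5 + 4, so a_1 = 1.
  5 = 1*4 + 1, so a_2 = 1.
  4 = 4*1 + 0, so a_3 = 4.
The remainder reaches 0 after 4 divisions, so the expansion has 4 partial quotients, read off in order.

[1; 1, 1, 4]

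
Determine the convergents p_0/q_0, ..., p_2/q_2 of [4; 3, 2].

4/1, 13/3, 30/7

Using the convergent recurrence p_i = a_i*p_{i-1} + p_{i-2}, q_i = a_i*q_{i-1} + q_{i-2} with p_{-2}=0, p_{-1}=1, q_{-2}=1, q_{-1}=0:
  i=0: a_0=4, p_0 = 4*1 + 0 = 4, q_0 = 4*0 + 1 = 1.
  i=1: a_1=3, p_1 = 3*4 + 1 = 13, q_1 = 3*1 + 0 = 3.
  i=2: a_2=2, p_2 = 2*13 + 4 = 30, q_2 = 2*3 + 1 = 7.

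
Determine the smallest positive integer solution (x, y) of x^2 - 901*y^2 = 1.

First expand sqrt(901) as a continued fraction. With x_i = (sqrt(901) + m_i)/d_i and (m_0, d_0) = (0, 1): a_0 = floor(sqrt(901)) = 30, since 30^2 = 900 <= 901 < 961 = 31^2.
Iterate m_{i+1} = d_i*a_i - m_i, d_{i+1} = (901 - m_{i+1}^2)/d_i, a_{i+1} = floor((a_0 + m_{i+1})/d_{i+1}):
  m_1 = 1*30 - 0 = 30, d_1 = (901 - 30^2)/1 = 1/1 = 1, a_1 = floor((30 + 30)/1) = 60.
  m_2 = 1*60 - 30 = 30, d_2 = (901 - 30^2)/1 = 1/1 = 1: (m_2, d_2) = (m_1, d_1) = (30, 1), so from here the quotient a_1 repeats; the period length is 1.
So sqrt(901) = [30; (60)] with period length k = 1.
k is odd, so (p_{k-1}, q_{k-1}) only solves x^2 - 901y^2 = -1 and the fundamental solution of x^2 - 901y^2 = 1 is (p_{2k-1}, q_{2k-1}) = (p_1, q_1); compute convergents through index 1, running through the period twice.
Convergents (p_i = a_i*p_{i-1} + p_{i-2}, q_i = a_i*q_{i-1} + q_{i-2} with p_{-2}=0, p_{-1}=1, q_{-2}=1, q_{-1}=0):
  i=0: a_0=30, p_0 = 30*1 + 0 = 30, q_0 = 30*0 + 1 = 1.
  i=1: a_1=60, p_1 = 60*30 + 1 = 1801, q_1 = 60*1 + 0 = 60.
Indeed p_0^2 - 901*q_0^2 = 900 - 901 = -1, not +1.
Check: 1801^2 - 901*60^2 = 3243601 - 3243600 = 1, so (x, y) = (1801, 60) solves the equation, and by the theorem it is the least positive solution.

(x, y) = (1801, 60)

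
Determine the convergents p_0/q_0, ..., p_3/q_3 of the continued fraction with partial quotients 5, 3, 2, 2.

5/1, 16/3, 37/7, 90/17

Using the convergent recurrence p_i = a_i*p_{i-1} + p_{i-2}, q_i = a_i*q_{i-1} + q_{i-2} with p_{-2}=0, p_{-1}=1, q_{-2}=1, q_{-1}=0:
  i=0: a_0=5, p_0 = 5*1 + 0 = 5, q_0 = 5*0 + 1 = 1.
  i=1: a_1=3, p_1 = 3*5 + 1 = 16, q_1 = 3*1 + 0 = 3.
  i=2: a_2=2, p_2 = 2*16 + 5 = 37, q_2 = 2*3 + 1 = 7.
  i=3: a_3=2, p_3 = 2*37 + 16 = 90, q_3 = 2*7 + 3 = 17.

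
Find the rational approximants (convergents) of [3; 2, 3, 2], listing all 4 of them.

3/1, 7/2, 24/7, 55/16

Using the convergent recurrence p_i = a_i*p_{i-1} + p_{i-2}, q_i = a_i*q_{i-1} + q_{i-2} with p_{-2}=0, p_{-1}=1, q_{-2}=1, q_{-1}=0:
  i=0: a_0=3, p_0 = 3*1 + 0 = 3, q_0 = 3*0 + 1 = 1.
  i=1: a_1=2, p_1 = 2*3 + 1 = 7, q_1 = 2*1 + 0 = 2.
  i=2: a_2=3, p_2 = 3*7 + 3 = 24, q_2 = 3*2 + 1 = 7.
  i=3: a_3=2, p_3 = 2*24 + 7 = 55, q_3 = 2*7 + 2 = 16.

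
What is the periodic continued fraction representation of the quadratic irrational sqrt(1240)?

[35; (4, 1, 2, 7, 2, 7, 2, 1, 4, 70)]

Write x_i = (sqrt(1240) + m_i)/d_i with (m_0, d_0) = (0, 1). a_0 = floor(sqrt(1240)) = 35, since 35^2 = 1225 <= 1240 < 1296 = 36^2.
Iterate m_{i+1} = d_i*a_i - m_i, d_{i+1} = (1240 - m_{i+1}^2)/d_i, a_{i+1} = floor((a_0 + m_{i+1})/d_{i+1}):
  m_1 = 1*35 - 0 = 35, d_1 = (1240 - 35^2)/1 = 15/1 = 15, a_1 = floor((35 + 35)/15) = 4.
  m_2 = 15*4 - 35 = 25, d_2 = (1240 - 25^2)/15 = 615/15 = 41, a_2 = floor((35 + 25)/41) = 1.
  m_3 = 41*1 - 25 = 16, d_3 = (1240 - 16^2)/41 = 984/41 = 24, a_3 = floor((35 + 16)/24) = 2.
  m_4 = 24*2 - 16 = 32, d_4 = (1240 - 32^2)/24 = 216/24 = 9, a_4 = floor((35 + 32)/9) = 7.
  m_5 = 9*7 - 32 = 31, d_5 = (1240 - 31^2)/9 = 279/9 = 31, a_5 = floor((35 + 31)/31) = 2.
  m_6 = 31*2 - 31 = 31, d_6 = (1240 - 31^2)/31 = 279/31 = 9, a_6 = floor((35 + 31)/9) = 7.
  m_7 = 9*7 - 31 = 32, d_7 = (1240 - 32^2)/9 = 216/9 = 24, a_7 = floor((35 + 32)/24) = 2.
  m_8 = 24*2 - 32 = 16, d_8 = (1240 - 16^2)/24 = 984/24 = 41, a_8 = floor((35 + 16)/41) = 1.
  m_9 = 41*1 - 16 = 25, d_9 = (1240 - 25^2)/41 = 615/41 = 15, a_9 = floor((35 + 25)/15) = 4.
  m_10 = 15*4 - 25 = 35, d_10 = (1240 - 35^2)/15 = 15/15 = 1, a_10 = floor((35 + 35)/1) = 70.
  m_11 = 1*70 - 35 = 35, d_11 = (1240 - 35^2)/1 = 15/1 = 15: (m_11, d_11) = (m_1, d_1) = (35, 15), so from here the quotients repeat a_1, ..., a_10; the period length is 10.
Hence the expansion of sqrt(1240) is a_0 = 35 followed by the repeating block 4, 1, 2, 7, 2, 7, 2, 1, 4, 70 (period 10).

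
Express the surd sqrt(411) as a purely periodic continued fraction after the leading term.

[20; (3, 1, 1, 1, 19, 1, 1, 1, 3, 40)]

Write x_i = (sqrt(411) + m_i)/d_i with (m_0, d_0) = (0, 1). a_0 = floor(sqrt(411)) = 20, since 20^2 = 400 <= 411 < 441 = 21^2.
Iterate m_{i+1} = d_i*a_i - m_i, d_{i+1} = (411 - m_{i+1}^2)/d_i, a_{i+1} = floor((a_0 + m_{i+1})/d_{i+1}):
  m_1 = 1*20 - 0 = 20, d_1 = (411 - 20^2)/1 = 11/1 = 11, a_1 = floor((20 + 20)/11) = 3.
  m_2 = 11*3 - 20 = 13, d_2 = (411 - 13^2)/11 = 242/11 = 22, a_2 = floor((20 + 13)/22) = 1.
  m_3 = 22*1 - 13 = 9, d_3 = (411 - 9^2)/22 = 330/22 = 15, a_3 = floor((20 + 9)/15) = 1.
  m_4 = 15*1 - 9 = 6, d_4 = (411 - 6^2)/15 = 375/15 = 25, a_4 = floor((20 + 6)/25) = 1.
  m_5 = 25*1 - 6 = 19, d_5 = (411 - 19^2)/25 = 50/25 = 2, a_5 = floor((20 + 19)/2) = 19.
  m_6 = 2*19 - 19 = 19, d_6 = (411 - 19^2)/2 = 50/2 = 25, a_6 = floor((20 + 19)/25) = 1.
  m_7 = 25*1 - 19 = 6, d_7 = (411 - 6^2)/25 = 375/25 = 15, a_7 = floor((20 + 6)/15) = 1.
  m_8 = 15*1 - 6 = 9, d_8 = (411 - 9^2)/15 = 330/15 = 22, a_8 = floor((20 + 9)/22) = 1.
  m_9 = 22*1 - 9 = 13, d_9 = (411 - 13^2)/22 = 242/22 = 11, a_9 = floor((20 + 13)/11) = 3.
  m_10 = 11*3 - 13 = 20, d_10 = (411 - 20^2)/11 = 11/11 = 1, a_10 = floor((20 + 20)/1) = 40.
  m_11 = 1*40 - 20 = 20, d_11 = (411 - 20^2)/1 = 11/1 = 11: (m_11, d_11) = (m_1, d_1) = (20, 11), so from here the quotients repeat a_1, ..., a_10; the period length is 10.
Hence the expansion of sqrt(411) is a_0 = 20 followed by the repeating block 3, 1, 1, 1, 19, 1, 1, 1, 3, 40 (period 10).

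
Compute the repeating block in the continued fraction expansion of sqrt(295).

[17; (5, 1, 2, 3, 2, 6, 2, 3, 2, 1, 5, 34)]

Write x_i = (sqrt(295) + m_i)/d_i with (m_0, d_0) = (0, 1). a_0 = floor(sqrt(295)) = 17, since 17^2 = 289 <= 295 < 324 = 18^2.
Iterate m_{i+1} = d_i*a_i - m_i, d_{i+1} = (295 - m_{i+1}^2)/d_i, a_{i+1} = floor((a_0 + m_{i+1})/d_{i+1}):
  m_1 = 1*17 - 0 = 17, d_1 = (295 - 17^2)/1 = 6/1 = 6, a_1 = floor((17 + 17)/6) = 5.
  m_2 = 6*5 - 17 = 13, d_2 = (295 - 13^2)/6 = 126/6 = 21, a_2 = floor((17 + 13)/21) = 1.
  m_3 = 21*1 - 13 = 8, d_3 = (295 - 8^2)/21 = 231/21 = 11, a_3 = floor((17 + 8)/11) = 2.
  m_4 = 11*2 - 8 = 14, d_4 = (295 - 14^2)/11 = 99/11 = 9, a_4 = floor((17 + 14)/9) = 3.
  m_5 = 9*3 - 14 = 13, d_5 = (295 - 13^2)/9 = 126/9 = 14, a_5 = floor((17 + 13)/14) = 2.
  m_6 = 14*2 - 13 = 15, d_6 = (295 - 15^2)/14 = 70/14 = 5, a_6 = floor((17 + 15)/5) = 6.
  m_7 = 5*6 - 15 = 15, d_7 = (295 - 15^2)/5 = 70/5 = 14, a_7 = floor((17 + 15)/14) = 2.
  m_8 = 14*2 - 15 = 13, d_8 = (295 - 13^2)/14 = 126/14 = 9, a_8 = floor((17 + 13)/9) = 3.
  m_9 = 9*3 - 13 = 14, d_9 = (295 - 14^2)/9 = 99/9 = 11, a_9 = floor((17 + 14)/11) = 2.
  m_10 = 11*2 - 14 = 8, d_10 = (295 - 8^2)/11 = 231/11 = 21, a_10 = floor((17 + 8)/21) = 1.
  m_11 = 21*1 - 8 = 13, d_11 = (295 - 13^2)/21 = 126/21 = 6, a_11 = floor((17 + 13)/6) = 5.
  m_12 = 6*5 - 13 = 17, d_12 = (295 - 17^2)/6 = 6/6 = 1, a_12 = floor((17 + 17)/1) = 34.
  m_13 = 1*34 - 17 = 17, d_13 = (295 - 17^2)/1 = 6/1 = 6: (m_13, d_13) = (m_1, d_1) = (17, 6), so from here the quotients repeat a_1, ..., a_12; the period length is 12.
Hence the expansion of sqrt(295) is a_0 = 17 followed by the repeating block 5, 1, 2, 3, 2, 6, 2, 3, 2, 1, 5, 34 (period 12).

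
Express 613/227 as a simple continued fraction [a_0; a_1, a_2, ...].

[2; 1, 2, 2, 1, 22]

Run the Euclidean algorithm on 613 and 227; the successive quotients are the partial quotients a_0, a_1, ... (each step inverts the fractional part left over by the previous one):
  613 = 2*227 + 159, so a_0 = 2.
  227 = 1*159 + 68, so a_1 = 1.
  159 = 2*68 + 23, so a_2 = 2.
  68 = 2*23 + 22, so a_3 = 2.
  23 = 1*22 + 1, so a_4 = 1.
  22 = 22*1 + 0, so a_5 = 22.
The remainder reaches 0 after 6 divisions, so the expansion has 6 partial quotients, read off in order.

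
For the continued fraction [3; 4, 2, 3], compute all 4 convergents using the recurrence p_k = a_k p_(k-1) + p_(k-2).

3/1, 13/4, 29/9, 100/31

Using the convergent recurrence p_i = a_i*p_{i-1} + p_{i-2}, q_i = a_i*q_{i-1} + q_{i-2} with p_{-2}=0, p_{-1}=1, q_{-2}=1, q_{-1}=0:
  i=0: a_0=3, p_0 = 3*1 + 0 = 3, q_0 = 3*0 + 1 = 1.
  i=1: a_1=4, p_1 = 4*3 + 1 = 13, q_1 = 4*1 + 0 = 4.
  i=2: a_2=2, p_2 = 2*13 + 3 = 29, q_2 = 2*4 + 1 = 9.
  i=3: a_3=3, p_3 = 3*29 + 13 = 100, q_3 = 3*9 + 4 = 31.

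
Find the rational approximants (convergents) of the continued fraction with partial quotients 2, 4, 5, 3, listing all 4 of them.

2/1, 9/4, 47/21, 150/67

Using the convergent recurrence p_i = a_i*p_{i-1} + p_{i-2}, q_i = a_i*q_{i-1} + q_{i-2} with p_{-2}=0, p_{-1}=1, q_{-2}=1, q_{-1}=0:
  i=0: a_0=2, p_0 = 2*1 + 0 = 2, q_0 = 2*0 + 1 = 1.
  i=1: a_1=4, p_1 = 4*2 + 1 = 9, q_1 = 4*1 + 0 = 4.
  i=2: a_2=5, p_2 = 5*9 + 2 = 47, q_2 = 5*4 + 1 = 21.
  i=3: a_3=3, p_3 = 3*47 + 9 = 150, q_3 = 3*21 + 4 = 67.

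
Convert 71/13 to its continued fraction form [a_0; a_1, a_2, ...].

[5; 2, 6]

Run the Euclidean algorithm on 71 and 13; the successive quotients are the partial quotients a_0, a_1, ... (each step inverts the fractional part left over by the previous one):
  71 = 5*13 + 6, so a_0 = 5.
  13 = 2*6 + 1, so a_1 = 2.
  6 = 6*1 + 0, so a_2 = 6.
The remainder reaches 0 after 3 divisions, so the expansion has 3 partial quotients, read off in order.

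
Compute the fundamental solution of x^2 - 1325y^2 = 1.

(x, y) = (66249, 1820)

First expand sqrt(1325) as a continued fraction. With x_i = (sqrt(1325) + m_i)/d_i and (m_0, d_0) = (0, 1): a_0 = floor(sqrt(1325)) = 36, since 36^2 = 1296 <= 1325 < 1369 = 37^2.
Iterate m_{i+1} = d_i*a_i - m_i, d_{i+1} = (1325 - m_{i+1}^2)/d_i, a_{i+1} = floor((a_0 + m_{i+1})/d_{i+1}):
  m_1 = 1*36 - 0 = 36, d_1 = (1325 - 36^2)/1 = 29/1 = 29, a_1 = floor((36 + 36)/29) = 2.
  m_2 = 29*2 - 36 = 22, d_2 = (1325 - 22^2)/29 = 841/29 = 29, a_2 = floor((36 + 22)/29) = 2.
  m_3 = 29*2 - 22 = 36, d_3 = (1325 - 36^2)/29 = 29/29 = 1, a_3 = floor((36 + 36)/1) = 72.
  m_4 = 1*72 - 36 = 36, d_4 = (1325 - 36^2)/1 = 29/1 = 29: (m_4, d_4) = (m_1, d_1) = (36, 29), so from here the quotients repeat a_1, ..., a_3; the period length is 3.
So sqrt(1325) = [36; (2, 2, 72)] with period length k = 3.
k is odd, so (p_{k-1}, q_{k-1}) only solves x^2 - 1325y^2 = -1 and the fundamental solution of x^2 - 1325y^2 = 1 is (p_{2k-1}, q_{2k-1}) = (p_5, q_5); compute convergents through index 5, running through the period twice.
Convergents (p_i = a_i*p_{i-1} + p_{i-2}, q_i = a_i*q_{i-1} + q_{i-2} with p_{-2}=0, p_{-1}=1, q_{-2}=1, q_{-1}=0):
  i=0: a_0=36, p_0 = 36*1 + 0 = 36, q_0 = 36*0 + 1 = 1.
  i=1: a_1=2, p_1 = 2*36 + 1 = 73, q_1 = 2*1 + 0 = 2.
  i=2: a_2=2, p_2 = 2*73 + 36 = 182, q_2 = 2*2 + 1 = 5.
  i=3: a_3=72, p_3 = 72*182 + 73 = 13177, q_3 = 72*5 + 2 = 362.
  i=4: a_4=2, p_4 = 2*13177 + 182 = 26536, q_4 = 2*362 + 5 = 729.
  i=5: a_5=2, p_5 = 2*26536 + 13177 = 66249, q_5 = 2*729 + 362 = 1820.
Indeed p_2^2 - 1325*q_2^2 = 33124 - 33125 = -1, not +1.
Check: 66249^2 - 1325*1820^2 = 4388930001 - 4388930000 = 1, so (x, y) = (66249, 1820) solves the equation, and by the theorem it is the least positive solution.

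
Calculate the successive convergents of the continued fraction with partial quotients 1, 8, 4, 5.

1/1, 9/8, 37/33, 194/173

Using the convergent recurrence p_i = a_i*p_{i-1} + p_{i-2}, q_i = a_i*q_{i-1} + q_{i-2} with p_{-2}=0, p_{-1}=1, q_{-2}=1, q_{-1}=0:
  i=0: a_0=1, p_0 = 1*1 + 0 = 1, q_0 = 1*0 + 1 = 1.
  i=1: a_1=8, p_1 = 8*1 + 1 = 9, q_1 = 8*1 + 0 = 8.
  i=2: a_2=4, p_2 = 4*9 + 1 = 37, q_2 = 4*8 + 1 = 33.
  i=3: a_3=5, p_3 = 5*37 + 9 = 194, q_3 = 5*33 + 8 = 173.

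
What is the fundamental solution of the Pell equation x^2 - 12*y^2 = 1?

(x, y) = (7, 2)

First expand sqrt(12) as a continued fraction. With x_i = (sqrt(12) + m_i)/d_i and (m_0, d_0) = (0, 1): a_0 = floor(sqrt(12)) = 3, since 3^2 = 9 <= 12 < 16 = 4^2.
Iterate m_{i+1} = d_i*a_i - m_i, d_{i+1} = (12 - m_{i+1}^2)/d_i, a_{i+1} = floor((a_0 + m_{i+1})/d_{i+1}):
  m_1 = 1*3 - 0 = 3, d_1 = (12 - 3^2)/1 = 3/1 = 3, a_1 = floor((3 + 3)/3) = 2.
  m_2 = 3*2 - 3 = 3, d_2 = (12 - 3^2)/3 = 3/3 = 1, a_2 = floor((3 + 3)/1) = 6.
  m_3 = 1*6 - 3 = 3, d_3 = (12 - 3^2)/1 = 3/1 = 3: (m_3, d_3) = (m_1, d_1) = (3, 3), so from here the quotients repeat a_1, a_2; the period length is 2.
So sqrt(12) = [3; (2, 6)] with period length k = 2.
k is even, so the fundamental solution of x^2 - 12y^2 = 1 is (p_{k-1}, q_{k-1}) = (p_1, q_1); compute convergents through index 1.
Convergents (p_i = a_i*p_{i-1} + p_{i-2}, q_i = a_i*q_{i-1} + q_{i-2} with p_{-2}=0, p_{-1}=1, q_{-2}=1, q_{-1}=0):
  i=0: a_0=3, p_0 = 3*1 + 0 = 3, q_0 = 3*0 + 1 = 1.
  i=1: a_1=2, p_1 = 2*3 + 1 = 7, q_1 = 2*1 + 0 = 2.
Check: 7^2 - 12*2^2 = 49 - 48 = 1, so (x, y) = (7, 2) solves the equation, and by the theorem it is the least positive solution.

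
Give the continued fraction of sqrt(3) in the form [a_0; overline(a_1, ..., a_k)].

Write x_i = (sqrt(3) + m_i)/d_i with (m_0, d_0) = (0, 1). a_0 = floor(sqrt(3)) = 1, since 1^2 = 1 <= 3 < 4 = 2^2.
Iterate m_{i+1} = d_i*a_i - m_i, d_{i+1} = (3 - m_{i+1}^2)/d_i, a_{i+1} = floor((a_0 + m_{i+1})/d_{i+1}):
  m_1 = 1*1 - 0 = 1, d_1 = (3 - 1^2)/1 = 2/1 = 2, a_1 = floor((1 + 1)/2) = 1.
  m_2 = 2*1 - 1 = 1, d_2 = (3 - 1^2)/2 = 2/2 = 1, a_2 = floor((1 + 1)/1) = 2.
  m_3 = 1*2 - 1 = 1, d_3 = (3 - 1^2)/1 = 2/1 = 2: (m_3, d_3) = (m_1, d_1) = (1, 2), so from here the quotients repeat a_1, a_2; the period length is 2.
Hence the expansion of sqrt(3) is a_0 = 1 followed by the repeating block 1, 2 (period 2).

[1; overline(1, 2)]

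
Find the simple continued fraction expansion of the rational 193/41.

Run the Euclidean algorithm on 193 and 41; the successive quotients are the partial quotients a_0, a_1, ... (each step inverts the fractional part left over by the previous one):
  193 = 4*41 + 29, so a_0 = 4.
  41 = 1*29 + 12, so a_1 = 1.
  29 = 2*12 + 5, so a_2 = 2.
  12 = 2*5 + 2, so a_3 = 2.
  5 = 2*2 + 1, so a_4 = 2.
  2 = 2*1 + 0, so a_5 = 2.
The remainder reaches 0 after 6 divisions, so the expansion has 6 partial quotients, read off in order.

[4; 1, 2, 2, 2, 2]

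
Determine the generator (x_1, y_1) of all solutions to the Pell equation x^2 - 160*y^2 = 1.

(x, y) = (721, 57)

First expand sqrt(160) as a continued fraction. With x_i = (sqrt(160) + m_i)/d_i and (m_0, d_0) = (0, 1): a_0 = floor(sqrt(160)) = 12, since 12^2 = 144 <= 160 < 169 = 13^2.
Iterate m_{i+1} = d_i*a_i - m_i, d_{i+1} = (160 - m_{i+1}^2)/d_i, a_{i+1} = floor((a_0 + m_{i+1})/d_{i+1}):
  m_1 = 1*12 - 0 = 12, d_1 = (160 - 12^2)/1 = 16/1 = 16, a_1 = floor((12 + 12)/16) = 1.
  m_2 = 16*1 - 12 = 4, d_2 = (160 - 4^2)/16 = 144/16 = 9, a_2 = floor((12 + 4)/9) = 1.
  m_3 = 9*1 - 4 = 5, d_3 = (160 - 5^2)/9 = 135/9 = 15, a_3 = floor((12 + 5)/15) = 1.
  m_4 = 15*1 - 5 = 10, d_4 = (160 - 10^2)/15 = 60/15 = 4, a_4 = floor((12 + 10)/4) = 5.
  m_5 = 4*5 - 10 = 10, d_5 = (160 - 10^2)/4 = 60/4 = 15, a_5 = floor((12 + 10)/15) = 1.
  m_6 = 15*1 - 10 = 5, d_6 = (160 - 5^2)/15 = 135/15 = 9, a_6 = floor((12 + 5)/9) = 1.
  m_7 = 9*1 - 5 = 4, d_7 = (160 - 4^2)/9 = 144/9 = 16, a_7 = floor((12 + 4)/16) = 1.
  m_8 = 16*1 - 4 = 12, d_8 = (160 - 12^2)/16 = 16/16 = 1, a_8 = floor((12 + 12)/1) = 24.
  m_9 = 1*24 - 12 = 12, d_9 = (160 - 12^2)/1 = 16/1 = 16: (m_9, d_9) = (m_1, d_1) = (12, 16), so from here the quotients repeat a_1, ..., a_8; the period length is 8.
So sqrt(160) = [12; (1, 1, 1, 5, 1, 1, 1, 24)] with period length k = 8.
k is even, so the fundamental solution of x^2 - 160y^2 = 1 is (p_{k-1}, q_{k-1}) = (p_7, q_7); compute convergents through index 7.
Convergents (p_i = a_i*p_{i-1} + p_{i-2}, q_i = a_i*q_{i-1} + q_{i-2} with p_{-2}=0, p_{-1}=1, q_{-2}=1, q_{-1}=0):
  i=0: a_0=12, p_0 = 12*1 + 0 = 12, q_0 = 12*0 + 1 = 1.
  i=1: a_1=1, p_1 = 1*12 + 1 = 13, q_1 = 1*1 + 0 = 1.
  i=2: a_2=1, p_2 = 1*13 + 12 = 25, q_2 = 1*1 + 1 = 2.
  i=3: a_3=1, p_3 = 1*25 + 13 = 38, q_3 = 1*2 + 1 = 3.
  i=4: a_4=5, p_4 = 5*38 + 25 = 215, q_4 = 5*3 + 2 = 17.
  i=5: a_5=1, p_5 = 1*215 + 38 = 253, q_5 = 1*17 + 3 = 20.
  i=6: a_6=1, p_6 = 1*253 + 215 = 468, q_6 = 1*20 + 17 = 37.
  i=7: a_7=1, p_7 = 1*468 + 253 = 721, q_7 = 1*37 + 20 = 57.
Check: 721^2 - 160*57^2 = 519841 - 519840 = 1, so (x, y) = (721, 57) solves the equation, and by the theorem it is the least positive solution.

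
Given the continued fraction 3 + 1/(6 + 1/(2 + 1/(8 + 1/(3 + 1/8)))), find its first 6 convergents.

Using the convergent recurrence p_i = a_i*p_{i-1} + p_{i-2}, q_i = a_i*q_{i-1} + q_{i-2} with p_{-2}=0, p_{-1}=1, q_{-2}=1, q_{-1}=0:
  i=0: a_0=3, p_0 = 3*1 + 0 = 3, q_0 = 3*0 + 1 = 1.
  i=1: a_1=6, p_1 = 6*3 + 1 = 19, q_1 = 6*1 + 0 = 6.
  i=2: a_2=2, p_2 = 2*19 + 3 = 41, q_2 = 2*6 + 1 = 13.
  i=3: a_3=8, p_3 = 8*41 + 19 = 347, q_3 = 8*13 + 6 = 110.
  i=4: a_4=3, p_4 = 3*347 + 41 = 1082, q_4 = 3*110 + 13 = 343.
  i=5: a_5=8, p_5 = 8*1082 + 347 = 9003, q_5 = 8*343 + 110 = 2854.

3/1, 19/6, 41/13, 347/110, 1082/343, 9003/2854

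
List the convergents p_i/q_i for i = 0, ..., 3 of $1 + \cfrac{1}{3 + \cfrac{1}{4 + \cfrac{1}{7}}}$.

1/1, 4/3, 17/13, 123/94

Using the convergent recurrence p_i = a_i*p_{i-1} + p_{i-2}, q_i = a_i*q_{i-1} + q_{i-2} with p_{-2}=0, p_{-1}=1, q_{-2}=1, q_{-1}=0:
  i=0: a_0=1, p_0 = 1*1 + 0 = 1, q_0 = 1*0 + 1 = 1.
  i=1: a_1=3, p_1 = 3*1 + 1 = 4, q_1 = 3*1 + 0 = 3.
  i=2: a_2=4, p_2 = 4*4 + 1 = 17, q_2 = 4*3 + 1 = 13.
  i=3: a_3=7, p_3 = 7*17 + 4 = 123, q_3 = 7*13 + 3 = 94.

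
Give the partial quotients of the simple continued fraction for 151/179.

Run the Euclidean algorithm on 151 and 179; the successive quotients are the partial quotients a_0, a_1, ... (each step inverts the fractional part left over by the previous one):
  151 = 0*179 + 151, so a_0 = 0.
  179 = 1*151 + 28, so a_1 = 1.
  151 = 5*28 + 11, so a_2 = 5.
  28 = 2*11 + 6, so a_3 = 2.
  11 = 1*6 + 5, so a_4 = 1.
  6 = 1*5 + 1, so a_5 = 1.
  5 = 5*1 + 0, so a_6 = 5.
The remainder reaches 0 after 7 divisions, so the expansion has 7 partial quotients, read off in order.

[0; 1, 5, 2, 1, 1, 5]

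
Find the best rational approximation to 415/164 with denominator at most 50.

Expand x = 415/164 as a continued fraction with the Euclidean algorithm:
  415 = 2*164 + 87, so a_0 = 2.
  164 = 1*87 + 77, so a_1 = 1.
  87 = 1*77 + 10, so a_2 = 1.
  77 = 7*10 + 7, so a_3 = 7.
  10 = 1*7 + 3, so a_4 = 1.
  7 = 2*3 + 1, so a_5 = 2.
  3 = 3*1 + 0, so a_6 = 3.
so x = [2; 1, 1, 7, 1, 2, 3].
Convergents (p_i = a_i*p_{i-1} + p_{i-2}, q_i = a_i*q_{i-1} + q_{i-2} with p_{-2}=0, p_{-1}=1, q_{-2}=1, q_{-1}=0), until the denominator exceeds 50:
  i=0: a_0=2, p_0 = 2*1 + 0 = 2, q_0 = 2*0 + 1 = 1.
  i=1: a_1=1, p_1 = 1*2 + 1 = 3, q_1 = 1*1 + 0 = 1.
  i=2: a_2=1, p_2 = 1*3 + 2 = 5, q_2 = 1*1 + 1 = 2.
  i=3: a_3=7, p_3 = 7*5 + 3 = 38, q_3 = 7*2 + 1 = 15.
  i=4: a_4=1, p_4 = 1*38 + 5 = 43, q_4 = 1*15 + 2 = 17.
  i=5: a_5=2, p_5 = 2*43 + 38 = 124, q_5 = 2*17 + 15 = 49.
  i=6: a_6=3, p_6 = 3*124 + 43 = 415, q_6 = 3*49 + 17 = 164.
q_6 = 164 > 50, so the last convergent with denominator <= 50 is p_5/q_5 = 124/49.
The closest fraction with denominator <= 50 is either p_5/q_5 or the intermediate fraction (k*p_5 + p_4)/(k*q_5 + q_4) with the largest k >= 1 whose denominator stays <= 50; these approach x as k grows, and every other convergent or intermediate fraction in range is farther away.
Largest k: floor((50 - q_4)/q_5) = floor((50 - 17)/49) = 0.
Since k = 0, no intermediate fraction beyond p_5/q_5 has denominator <= 50, so the convergent 124/49 is the closest (its error is |415*49 - 124*164|/(164*49) = 1/8036).

124/49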